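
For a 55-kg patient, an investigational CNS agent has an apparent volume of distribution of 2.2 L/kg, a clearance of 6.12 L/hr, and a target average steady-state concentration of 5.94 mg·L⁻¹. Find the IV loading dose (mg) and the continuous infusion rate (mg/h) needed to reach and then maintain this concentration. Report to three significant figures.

Total Vd = 2.2 × 55 = 121.0 L
Loading dose = Vd × C = 121.0 × 5.94 = 718.7 mg
Maintenance: replace elimination → rate = CL × Css = 6.120 × 5.94 = 36.35 mg/h

(a) 719 mg; (b) 36.4 mg/h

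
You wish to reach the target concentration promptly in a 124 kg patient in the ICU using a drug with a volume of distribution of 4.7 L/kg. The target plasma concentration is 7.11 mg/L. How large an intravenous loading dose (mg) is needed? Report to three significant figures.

4140 mg

Vd = 4.7 L/kg × 124 kg = 582.8 L
The loading dose fills Vd to the target concentration.
LD = Vd × C = 582.8 × 7.110 = 4144 mg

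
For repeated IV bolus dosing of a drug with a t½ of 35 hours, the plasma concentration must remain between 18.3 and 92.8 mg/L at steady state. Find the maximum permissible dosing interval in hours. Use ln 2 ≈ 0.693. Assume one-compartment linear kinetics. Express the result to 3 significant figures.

k = 0.693 / t½ = 0.693 / 35 = 0.01980 h⁻¹
Between IV bolus doses, concentration decays as C = C₀·e^(−kτ), so C_peak/C_trough = e^(kτ).
τ_max = ln(C_peak/C_trough) / k = ln(92.8/18.3) / 0.01980 = 1.624 / 0.01980 = 82.02 h

82.0 h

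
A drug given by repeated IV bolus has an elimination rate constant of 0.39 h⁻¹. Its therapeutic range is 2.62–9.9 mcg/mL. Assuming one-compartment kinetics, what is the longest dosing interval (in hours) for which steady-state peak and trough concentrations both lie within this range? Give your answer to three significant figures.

Between IV bolus doses, concentration decays as C = C₀·e^(−kτ), so C_peak/C_trough = e^(kτ).
τ_max = ln(C_peak/C_trough) / k = ln(9.9/2.62) / 0.3900 = 1.329 / 0.3900 = 3.408 h

3.41 h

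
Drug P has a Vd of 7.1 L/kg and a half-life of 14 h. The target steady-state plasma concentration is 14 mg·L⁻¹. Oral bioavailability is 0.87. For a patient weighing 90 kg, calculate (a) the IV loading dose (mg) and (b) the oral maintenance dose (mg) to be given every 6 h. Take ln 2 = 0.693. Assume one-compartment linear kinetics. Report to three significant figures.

(a) 8950 mg; (b) 3050 mg

Vd = 7.1 L/kg × 90 kg = 639.0 L
LD = Vd × C = 639.0 × 14 = 8946 mg
CL = 0.693 × Vd / t½ = 0.693 × 639.0 / 14 = 31.63 L/h
D = CL × Css × τ / F = 31.63 × 14 × 6 / 0.87 = 3054 mg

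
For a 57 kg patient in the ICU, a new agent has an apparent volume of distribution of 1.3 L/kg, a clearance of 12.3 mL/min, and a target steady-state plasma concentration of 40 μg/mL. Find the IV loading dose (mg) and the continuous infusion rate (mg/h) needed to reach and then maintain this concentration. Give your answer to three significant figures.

(a) 2960 mg; (b) 29.5 mg/h

Total Vd = 1.3 × 57 = 74.10 L
Loading: fill Vd to C_target → 74.10 L × 40 mg/L = 2964 mg
Convert clearance: 12.3 mL/min × 60 min/h ÷ 1000 mL/L = 0.7380 L/h
Maintenance infusion rate = CL × Css = 0.7380 × 40 = 29.52 mg/h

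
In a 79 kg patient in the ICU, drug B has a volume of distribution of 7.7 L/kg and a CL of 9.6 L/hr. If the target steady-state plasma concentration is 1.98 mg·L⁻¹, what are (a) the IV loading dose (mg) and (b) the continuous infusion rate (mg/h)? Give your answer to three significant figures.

(a) 1200 mg; (b) 19.0 mg/h

Total Vd = 7.7 × 79 = 608.3 L
LD = Vd · C_target = 608.3 × 1.98 = 1204 mg
Infusion rate = 9.600 L/h × 1.98 mg/L = 19.01 mg/h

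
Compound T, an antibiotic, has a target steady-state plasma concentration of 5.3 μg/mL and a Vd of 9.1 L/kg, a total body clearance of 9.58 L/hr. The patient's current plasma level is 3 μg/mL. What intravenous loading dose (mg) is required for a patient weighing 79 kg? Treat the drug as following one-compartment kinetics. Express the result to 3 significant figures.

1650 mg

Total Vd = 9.1 × 79 = 718.9 L
Concentration deficit ΔC = 5.3 − 3 = 2.300 mg/L
LD = Vd × ΔC = 718.9 × 2.300 = 1653 mg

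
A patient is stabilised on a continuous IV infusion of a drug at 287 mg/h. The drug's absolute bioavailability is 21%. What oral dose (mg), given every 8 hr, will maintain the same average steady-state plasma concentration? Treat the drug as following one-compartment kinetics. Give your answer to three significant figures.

10900 mg

To maintain the same Css, the systemic dosing rate must be unchanged: F·D/τ = infusion rate.
D = rate × τ / F = 287 × 8 / 0.21 = 10930 mg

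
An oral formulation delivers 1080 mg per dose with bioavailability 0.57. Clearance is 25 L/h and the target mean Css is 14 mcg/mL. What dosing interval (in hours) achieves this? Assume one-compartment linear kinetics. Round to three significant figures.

F·D/τ = CL·Css → τ = F·D / (CL·Css).
τ = 0.57 × 1080 / (25 × 14) = 1.759 h

1.76 h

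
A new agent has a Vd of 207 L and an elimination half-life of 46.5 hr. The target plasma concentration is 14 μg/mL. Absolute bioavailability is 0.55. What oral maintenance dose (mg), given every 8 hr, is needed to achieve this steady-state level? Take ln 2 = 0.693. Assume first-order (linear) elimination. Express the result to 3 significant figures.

628 mg

k = 0.693/46.5 = 0.01490 h⁻¹, so CL = k·Vd = 0.01490 × 207.0 = 3.084 L/h
D = CL × Css × τ / F = 3.084 × 14 × 8 / 0.55 = 628.0 mg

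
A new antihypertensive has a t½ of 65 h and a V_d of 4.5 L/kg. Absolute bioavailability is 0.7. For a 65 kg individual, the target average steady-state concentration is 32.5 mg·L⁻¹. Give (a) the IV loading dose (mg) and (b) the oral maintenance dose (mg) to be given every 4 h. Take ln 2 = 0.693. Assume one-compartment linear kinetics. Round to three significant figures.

Vd = 4.5 L/kg × 65 kg = 292.5 L
LD = Vd × C = 292.5 × 32.5 = 9506 mg
CL = 0.693 × Vd / t½ = 0.693 × 292.5 / 65 = 3.119 L/h
D = CL × Css × τ / F = 3.119 × 32.5 × 4 / 0.7 = 579.2 mg

(a) 9510 mg; (b) 579 mg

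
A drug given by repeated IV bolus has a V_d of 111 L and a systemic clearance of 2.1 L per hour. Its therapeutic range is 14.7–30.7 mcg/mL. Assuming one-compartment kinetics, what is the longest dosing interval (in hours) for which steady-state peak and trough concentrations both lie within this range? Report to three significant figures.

38.9 h

k = CL / Vd = 2.100 / 111.0 = 0.01892 h⁻¹
Between IV bolus doses, concentration decays as C = C₀·e^(−kτ), so C_peak/C_trough = e^(kτ).
τ_max = ln(C_peak/C_trough) / k = ln(30.7/14.7) / 0.01892 = 0.7364 / 0.01892 = 38.92 h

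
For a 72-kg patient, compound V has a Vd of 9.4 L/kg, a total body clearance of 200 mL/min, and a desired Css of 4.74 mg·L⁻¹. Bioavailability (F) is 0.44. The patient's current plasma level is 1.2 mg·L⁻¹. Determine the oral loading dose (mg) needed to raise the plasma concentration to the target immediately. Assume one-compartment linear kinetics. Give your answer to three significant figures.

Total Vd = 9.4 × 72 = 676.8 L
The loading dose fills Vd to the target concentration.
Concentration deficit ΔC = 4.74 − 1.2 = 3.540 mg/L
LD = Vd × ΔC / F = 676.8 × 3.540 / 0.44 = 5445 mg

5450 mg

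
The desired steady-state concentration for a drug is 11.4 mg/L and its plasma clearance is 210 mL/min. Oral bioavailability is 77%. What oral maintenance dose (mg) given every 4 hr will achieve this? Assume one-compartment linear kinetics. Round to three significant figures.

746 mg

CL = 210 mL/min × 60/1000 = 12.60 L/h
D = CL × Css × τ / F = 12.60 × 11.4 × 4 / 0.77 = 746.2 mg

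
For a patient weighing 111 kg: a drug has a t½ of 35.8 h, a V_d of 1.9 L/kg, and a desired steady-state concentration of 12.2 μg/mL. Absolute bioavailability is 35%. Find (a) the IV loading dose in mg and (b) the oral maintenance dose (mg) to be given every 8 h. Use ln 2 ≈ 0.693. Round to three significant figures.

(a) 2570 mg; (b) 1140 mg

Total Vd = 1.9 × 111 = 210.9 L
LD = Vd × C = 210.9 × 12.2 = 2573 mg
CL = 0.693 × Vd / t½ = 0.693 × 210.9 / 35.8 = 4.083 L/h
D = CL × Css × τ / F = 4.083 × 12.2 × 8 / 0.35 = 1139 mg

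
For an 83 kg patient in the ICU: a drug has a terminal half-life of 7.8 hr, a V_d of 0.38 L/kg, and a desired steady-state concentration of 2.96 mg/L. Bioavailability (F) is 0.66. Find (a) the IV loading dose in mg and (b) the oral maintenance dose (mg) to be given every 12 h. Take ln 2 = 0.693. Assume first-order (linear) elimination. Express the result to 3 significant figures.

Vd = 0.38 L/kg × 83 kg = 31.54 L
LD = Vd × C = 31.54 × 2.96 = 93.36 mg
CL = 0.693 × Vd / t½ = 0.693 × 31.54 / 7.8 = 2.802 L/h
D = CL × Css × τ / F = 2.802 × 2.96 × 12 / 0.66 = 150.8 mg

(a) 93.4 mg; (b) 151 mg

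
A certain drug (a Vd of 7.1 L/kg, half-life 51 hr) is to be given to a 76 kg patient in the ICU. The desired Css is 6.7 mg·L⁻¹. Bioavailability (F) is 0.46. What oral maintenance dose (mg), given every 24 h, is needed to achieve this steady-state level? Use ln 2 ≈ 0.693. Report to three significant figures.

2560 mg

Total Vd = 7.1 × 76 = 539.6 L
CL = ln 2 · Vd / t½ = 0.693 × 539.6 / 51 = 7.332 L/h
D = CL × Css × τ / F = 7.332 × 6.7 × 24 / 0.46 = 2563 mg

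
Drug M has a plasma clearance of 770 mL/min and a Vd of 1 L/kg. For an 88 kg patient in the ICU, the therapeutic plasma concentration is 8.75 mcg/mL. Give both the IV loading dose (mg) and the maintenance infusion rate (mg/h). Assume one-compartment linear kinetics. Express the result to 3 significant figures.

Vd = 1 L/kg × 88 kg = 88.00 L
Loading: fill Vd to C_target → 88.00 L × 8.75 mg/L = 770.0 mg
Convert clearance: 770 mL/min × 60 min/h ÷ 1000 mL/L = 46.20 L/h
Maintenance: replace elimination → rate = CL × Css = 46.20 × 8.75 = 404.3 mg/h

(a) 770 mg; (b) 404 mg/h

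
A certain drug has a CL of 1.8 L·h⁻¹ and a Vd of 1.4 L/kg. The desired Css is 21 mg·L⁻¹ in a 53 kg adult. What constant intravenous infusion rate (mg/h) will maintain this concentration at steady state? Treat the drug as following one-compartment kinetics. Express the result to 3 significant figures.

Vd does not affect the maintenance rate; only clearance governs steady-state input.
R₀ = 1.800 × 21 = 37.80 mg/h

37.8 mg/h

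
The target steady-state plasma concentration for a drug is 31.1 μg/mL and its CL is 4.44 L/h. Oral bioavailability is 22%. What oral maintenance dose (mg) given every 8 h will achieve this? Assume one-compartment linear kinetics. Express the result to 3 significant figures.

D = CL × Css × τ / F = 4.440 × 31.1 × 8 / 0.22 = 5021 mg

5020 mg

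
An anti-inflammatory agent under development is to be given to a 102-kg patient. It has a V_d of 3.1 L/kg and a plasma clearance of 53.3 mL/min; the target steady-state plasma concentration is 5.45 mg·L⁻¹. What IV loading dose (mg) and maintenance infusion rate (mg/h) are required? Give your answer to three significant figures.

(a) 1720 mg; (b) 17.4 mg/h

Vd = 3.1 L/kg × 102 kg = 316.2 L
LD = Vd · C_target = 316.2 × 5.45 = 1723 mg
Convert clearance: 53.3 mL/min × 60 min/h ÷ 1000 mL/L = 3.198 L/h
Infusion rate = 3.198 L/h × 5.45 mg/L = 17.43 mg/h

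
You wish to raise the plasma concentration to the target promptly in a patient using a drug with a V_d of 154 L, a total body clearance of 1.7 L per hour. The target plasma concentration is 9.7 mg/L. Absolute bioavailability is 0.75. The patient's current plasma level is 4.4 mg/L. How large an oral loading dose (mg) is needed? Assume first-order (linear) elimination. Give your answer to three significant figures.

1090 mg

Concentration deficit ΔC = 9.7 − 4.4 = 5.300 mg/L
LD = Vd × ΔC / F = 154.0 × 5.300 / 0.75 = 1088 mg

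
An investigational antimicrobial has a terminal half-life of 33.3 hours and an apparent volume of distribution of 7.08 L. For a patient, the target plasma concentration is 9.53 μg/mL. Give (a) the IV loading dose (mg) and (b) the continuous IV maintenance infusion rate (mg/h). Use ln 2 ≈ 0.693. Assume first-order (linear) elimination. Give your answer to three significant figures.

LD = Vd × C = 7.080 × 9.53 = 67.47 mg
CL = 0.693 × Vd / t½ = 0.693 × 7.080 / 33.3 = 0.1473 L/h
Infusion rate = CL × Css = 0.1473 × 9.53 = 1.404 mg/h

(a) 67.5 mg; (b) 1.40 mg/h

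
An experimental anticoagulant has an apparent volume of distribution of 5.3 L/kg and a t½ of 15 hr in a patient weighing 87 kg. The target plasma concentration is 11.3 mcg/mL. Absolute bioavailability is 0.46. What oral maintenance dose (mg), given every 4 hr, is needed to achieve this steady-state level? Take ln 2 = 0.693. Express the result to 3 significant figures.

Vd = 5.3 L/kg × 87 kg = 461.1 L
k = 0.693/15 = 0.04620 h⁻¹, so CL = k·Vd = 0.04620 × 461.1 = 21.30 L/h
D = CL × Css × τ / F = 21.30 × 11.3 × 4 / 0.46 = 2093 mg

2090 mg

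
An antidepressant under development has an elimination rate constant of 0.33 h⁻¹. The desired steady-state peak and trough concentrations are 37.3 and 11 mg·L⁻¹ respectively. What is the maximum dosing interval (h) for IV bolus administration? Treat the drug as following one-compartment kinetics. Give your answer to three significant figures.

3.70 h

Between IV bolus doses, concentration decays as C = C₀·e^(−kτ), so C_peak/C_trough = e^(kτ).
τ_max = ln(C_peak/C_trough) / k = ln(37.3/11) / 0.3300 = 1.221 / 0.3300 = 3.700 h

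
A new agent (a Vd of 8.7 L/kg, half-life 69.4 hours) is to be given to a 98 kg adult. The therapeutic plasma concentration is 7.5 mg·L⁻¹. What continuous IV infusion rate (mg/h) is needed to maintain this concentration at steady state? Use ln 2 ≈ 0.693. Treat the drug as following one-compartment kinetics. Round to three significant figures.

63.9 mg/h

Vd = 8.7 L/kg × 98 kg = 852.6 L
CL = ln 2 · Vd / t½ = 0.693 × 852.6 / 69.4 = 8.514 L/h
Infusion rate = CL × Css = 8.514 × 7.5 = 63.86 mg/h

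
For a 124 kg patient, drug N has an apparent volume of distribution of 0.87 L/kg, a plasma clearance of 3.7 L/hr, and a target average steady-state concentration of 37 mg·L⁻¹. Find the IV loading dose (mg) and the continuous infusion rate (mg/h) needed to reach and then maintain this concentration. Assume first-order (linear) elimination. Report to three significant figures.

Total Vd = 0.87 × 124 = 107.9 L
LD = Vd · C_target = 107.9 × 37 = 3992 mg
Maintenance: replace elimination → rate = CL × Css = 3.700 × 37 = 136.9 mg/h

(a) 3990 mg; (b) 137 mg/h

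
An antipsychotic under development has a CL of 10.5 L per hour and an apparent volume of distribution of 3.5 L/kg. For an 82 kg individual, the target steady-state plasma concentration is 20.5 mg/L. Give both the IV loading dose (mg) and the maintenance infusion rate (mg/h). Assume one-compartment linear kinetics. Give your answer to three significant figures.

(a) 5880 mg; (b) 215 mg/h

Vd = 3.5 L/kg × 82 kg = 287.0 L
LD = Vd · C_target = 287.0 × 20.5 = 5884 mg
Maintenance: replace elimination → rate = CL × Css = 10.50 × 20.5 = 215.3 mg/h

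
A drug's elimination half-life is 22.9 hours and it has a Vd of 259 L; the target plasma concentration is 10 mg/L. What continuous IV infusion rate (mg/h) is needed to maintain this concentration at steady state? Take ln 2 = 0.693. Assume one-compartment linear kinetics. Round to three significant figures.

78.4 mg/h

CL = ln 2 · Vd / t½ = 0.693 × 259.0 / 22.9 = 7.838 L/h
Infusion rate = CL × Css = 7.838 × 10 = 78.38 mg/h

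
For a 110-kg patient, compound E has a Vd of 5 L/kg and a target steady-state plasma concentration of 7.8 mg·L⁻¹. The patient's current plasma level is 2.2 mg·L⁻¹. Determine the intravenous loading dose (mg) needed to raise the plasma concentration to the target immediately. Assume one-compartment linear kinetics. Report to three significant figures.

Vd(total) = 110 kg × 5 L/kg = 550.0 L
Concentration deficit ΔC = 7.8 − 2.2 = 5.600 mg/L
LD = Vd × ΔC = 550.0 × 5.600 = 3080 mg

3080 mg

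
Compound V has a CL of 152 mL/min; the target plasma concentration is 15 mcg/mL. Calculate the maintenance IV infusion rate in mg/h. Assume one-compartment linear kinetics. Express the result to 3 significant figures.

137 mg/h

CL = 152 mL/min = 152 × 0.06 = 9.120 L/h
Rate = CL × Css = 9.120 × 15 = 136.8 mg/h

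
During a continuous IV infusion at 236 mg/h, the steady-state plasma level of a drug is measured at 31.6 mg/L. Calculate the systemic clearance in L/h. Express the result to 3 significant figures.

7.47 L/h

At steady state, infusion rate = CL × Css, so CL = rate / Css.
CL = 236 / 31.6 = 7.468 L/h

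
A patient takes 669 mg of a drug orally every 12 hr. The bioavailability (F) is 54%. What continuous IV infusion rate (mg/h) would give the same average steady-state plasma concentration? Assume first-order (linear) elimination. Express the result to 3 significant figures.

Equivalent systemic input: infusion rate = F·D/τ.
Rate = 0.54 × 669 / 12 = 30.11 mg/h

30.1 mg/h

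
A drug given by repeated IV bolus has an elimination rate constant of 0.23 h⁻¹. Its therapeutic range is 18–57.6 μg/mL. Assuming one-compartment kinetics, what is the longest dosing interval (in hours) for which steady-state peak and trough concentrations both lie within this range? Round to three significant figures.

5.06 h

Between IV bolus doses, concentration decays as C = C₀·e^(−kτ), so C_peak/C_trough = e^(kτ).
τ_max = ln(C_peak/C_trough) / k = ln(57.6/18) / 0.2300 = 1.163 / 0.2300 = 5.057 h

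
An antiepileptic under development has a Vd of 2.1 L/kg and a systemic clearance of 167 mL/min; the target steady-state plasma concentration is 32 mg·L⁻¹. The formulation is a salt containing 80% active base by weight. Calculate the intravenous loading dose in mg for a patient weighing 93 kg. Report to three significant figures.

Vd(total) = 93 kg × 2.1 L/kg = 195.3 L
LD = Vd × C / S = 195.3 × 32.00 / 0.8 = 7812 mg

7810 mg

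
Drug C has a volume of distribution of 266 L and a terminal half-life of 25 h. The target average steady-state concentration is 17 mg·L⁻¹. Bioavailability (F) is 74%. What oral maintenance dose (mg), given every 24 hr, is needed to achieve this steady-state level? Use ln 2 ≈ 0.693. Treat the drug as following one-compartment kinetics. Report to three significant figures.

CL = 0.693 × Vd / t½ = 0.693 × 266.0 / 25 = 7.374 L/h
D = CL × Css × τ / F = 7.374 × 17 × 24 / 0.74 = 4066 mg

4070 mg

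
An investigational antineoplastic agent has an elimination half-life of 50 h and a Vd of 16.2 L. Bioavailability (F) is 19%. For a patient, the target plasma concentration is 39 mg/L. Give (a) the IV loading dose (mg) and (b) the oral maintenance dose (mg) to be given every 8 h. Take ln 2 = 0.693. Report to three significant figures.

(a) 632 mg; (b) 369 mg

LD = Vd × C = 16.20 × 39 = 631.8 mg
CL = 0.693 × Vd / t½ = 0.693 × 16.20 / 50 = 0.2245 L/h
D = CL × Css × τ / F = 0.2245 × 39 × 8 / 0.19 = 368.7 mg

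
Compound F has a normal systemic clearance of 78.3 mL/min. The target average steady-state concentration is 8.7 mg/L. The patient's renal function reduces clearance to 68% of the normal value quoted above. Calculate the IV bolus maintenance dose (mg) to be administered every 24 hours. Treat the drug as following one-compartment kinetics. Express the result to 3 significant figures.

CL = 78.3 mL/min = 78.3 × 0.06 = 4.698 L/h
Patient clearance = 0.68 × 4.698 = 3.195 L/h
D = CL × Css × τ = 3.195 × 8.7 × 24 = 667.1 mg

667 mg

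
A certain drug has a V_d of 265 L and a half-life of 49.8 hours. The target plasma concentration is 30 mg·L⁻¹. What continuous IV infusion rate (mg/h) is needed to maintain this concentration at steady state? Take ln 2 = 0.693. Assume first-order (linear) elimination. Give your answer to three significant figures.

CL = ln 2 · Vd / t½ = 0.693 × 265.0 / 49.8 = 3.688 L/h
Infusion rate = CL × Css = 3.688 × 30 = 110.6 mg/h

111 mg/h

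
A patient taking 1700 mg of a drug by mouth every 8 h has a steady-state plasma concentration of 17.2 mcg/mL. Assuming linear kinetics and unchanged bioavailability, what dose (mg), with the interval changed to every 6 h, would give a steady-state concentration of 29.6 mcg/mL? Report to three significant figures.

With linear kinetics, Css is proportional to dose rate (D/τ) at fixed clearance.
D₂ = D₁ × (Css,target / Css,current) × (τ₂/τ₁) = 1700 × (29.6/17.2) × (6/8) = 2194 mg

2190 mg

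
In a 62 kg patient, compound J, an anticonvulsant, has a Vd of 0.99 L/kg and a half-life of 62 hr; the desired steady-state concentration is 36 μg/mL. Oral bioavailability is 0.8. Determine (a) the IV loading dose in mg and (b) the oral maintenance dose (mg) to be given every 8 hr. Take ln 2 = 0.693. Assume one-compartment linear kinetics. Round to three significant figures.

Total Vd = 0.99 × 62 = 61.38 L
LD = Vd × C = 61.38 × 36 = 2210 mg
CL = 0.693 × Vd / t½ = 0.693 × 61.38 / 62 = 0.6861 L/h
D = CL × Css × τ / F = 0.6861 × 36 × 8 / 0.8 = 247.0 mg

(a) 2210 mg; (b) 247 mg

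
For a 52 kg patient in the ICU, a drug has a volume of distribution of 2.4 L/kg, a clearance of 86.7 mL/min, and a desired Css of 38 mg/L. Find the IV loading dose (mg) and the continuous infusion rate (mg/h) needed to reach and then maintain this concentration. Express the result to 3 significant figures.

Vd(total) = 52 kg × 2.4 L/kg = 124.8 L
Loading dose = Vd × C = 124.8 × 38 = 4742 mg
CL = 86.7 mL/min × 60/1000 = 5.202 L/h
Infusion rate = 5.202 L/h × 38 mg/L = 197.7 mg/h

(a) 4740 mg; (b) 198 mg/h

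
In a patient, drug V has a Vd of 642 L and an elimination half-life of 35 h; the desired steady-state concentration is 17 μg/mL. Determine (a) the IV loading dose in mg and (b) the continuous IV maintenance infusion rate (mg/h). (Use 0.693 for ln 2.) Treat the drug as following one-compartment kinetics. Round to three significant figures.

(a) 10900 mg; (b) 216 mg/h

LD = Vd × C = 642.0 × 17 = 10910 mg
CL = 0.693 × Vd / t½ = 0.693 × 642.0 / 35 = 12.71 L/h
Infusion rate = CL × Css = 12.71 × 17 = 216.1 mg/h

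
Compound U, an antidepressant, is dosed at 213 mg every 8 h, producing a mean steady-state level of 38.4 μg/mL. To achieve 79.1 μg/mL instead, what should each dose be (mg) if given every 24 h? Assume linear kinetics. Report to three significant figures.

1320 mg

With linear kinetics, Css is proportional to dose rate (D/τ) at fixed clearance.
D₂ = D₁ × (Css,target / Css,current) × (τ₂/τ₁) = 213 × (79.1/38.4) × (24/8) = 1316 mg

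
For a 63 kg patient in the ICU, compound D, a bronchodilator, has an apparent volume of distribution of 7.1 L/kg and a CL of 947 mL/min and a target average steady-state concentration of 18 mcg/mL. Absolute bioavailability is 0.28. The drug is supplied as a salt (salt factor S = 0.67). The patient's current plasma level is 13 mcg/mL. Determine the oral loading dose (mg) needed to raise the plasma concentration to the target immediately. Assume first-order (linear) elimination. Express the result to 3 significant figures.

Vd = 7.1 L/kg × 63 kg = 447.3 L
Concentration deficit ΔC = 18 − 13 = 5.000 mg/L
LD = Vd × ΔC / F / S = 447.3 × 5.000 / 0.28 / 0.67 = 11920 mg

11900 mg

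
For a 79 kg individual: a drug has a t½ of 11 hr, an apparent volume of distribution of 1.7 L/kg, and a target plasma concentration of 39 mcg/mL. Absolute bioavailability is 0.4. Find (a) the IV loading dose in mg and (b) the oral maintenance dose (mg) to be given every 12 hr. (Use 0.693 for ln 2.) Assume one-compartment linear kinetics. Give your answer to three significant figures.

Vd = 1.7 L/kg × 79 kg = 134.3 L
LD = Vd × C = 134.3 × 39 = 5238 mg
CL = 0.693 × Vd / t½ = 0.693 × 134.3 / 11 = 8.461 L/h
D = CL × Css × τ / F = 8.461 × 39 × 12 / 0.4 = 9899 mg

(a) 5240 mg; (b) 9900 mg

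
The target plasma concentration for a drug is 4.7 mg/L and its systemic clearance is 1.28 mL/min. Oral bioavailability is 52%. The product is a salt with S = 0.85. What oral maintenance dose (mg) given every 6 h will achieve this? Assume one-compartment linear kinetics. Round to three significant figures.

4.90 mg

CL = 1.28 mL/min × 60/1000 = 0.07680 L/h
D = CL × Css × τ / F / S = 0.07680 × 4.7 × 6 / 0.52 / 0.85 = 4.900 mg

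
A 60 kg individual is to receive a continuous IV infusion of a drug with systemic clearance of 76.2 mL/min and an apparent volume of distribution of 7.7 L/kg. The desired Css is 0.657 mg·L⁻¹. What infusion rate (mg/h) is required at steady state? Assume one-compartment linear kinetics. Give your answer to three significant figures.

3.00 mg/h

Convert clearance: 76.2 mL/min × 60 min/h ÷ 1000 mL/L = 4.572 L/h
Infusion rate = CL · Css = 4.572 L/h × 0.657 mg/L = 3.004 mg/h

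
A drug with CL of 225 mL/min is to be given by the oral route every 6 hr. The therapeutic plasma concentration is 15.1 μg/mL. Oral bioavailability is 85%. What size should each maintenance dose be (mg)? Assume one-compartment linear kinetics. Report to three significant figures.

Convert clearance: 225 mL/min × 60 min/h ÷ 1000 mL/L = 13.50 L/h
D = CL × Css × τ / F = 13.50 × 15.1 × 6 / 0.85 = 1439 mg

1440 mg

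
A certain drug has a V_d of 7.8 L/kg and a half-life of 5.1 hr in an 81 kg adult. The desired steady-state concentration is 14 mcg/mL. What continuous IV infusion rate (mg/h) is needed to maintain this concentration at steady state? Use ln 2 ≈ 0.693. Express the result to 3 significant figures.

Vd(total) = 81 kg × 7.8 L/kg = 631.8 L
k = 0.693/5.1 = 0.1359 h⁻¹, so CL = k·Vd = 0.1359 × 631.8 = 85.86 L/h
Infusion rate = CL × Css = 85.86 × 14 = 1202 mg/h

1200 mg/h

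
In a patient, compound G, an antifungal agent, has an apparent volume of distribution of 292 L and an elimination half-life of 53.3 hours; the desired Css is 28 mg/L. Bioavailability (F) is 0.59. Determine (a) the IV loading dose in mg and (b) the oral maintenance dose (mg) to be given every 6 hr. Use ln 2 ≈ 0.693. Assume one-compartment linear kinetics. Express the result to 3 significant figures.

(a) 8180 mg; (b) 1080 mg

LD = Vd × C = 292.0 × 28 = 8176 mg
CL = 0.693 × Vd / t½ = 0.693 × 292.0 / 53.3 = 3.797 L/h
D = CL × Css × τ / F = 3.797 × 28 × 6 / 0.59 = 1081 mg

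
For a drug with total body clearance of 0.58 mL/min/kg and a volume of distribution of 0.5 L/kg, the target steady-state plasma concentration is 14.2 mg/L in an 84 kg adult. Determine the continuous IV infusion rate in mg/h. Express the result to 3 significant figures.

CL = 0.58 mL/min/kg × 84 kg = 48.72 mL/min = 48.72 × 60/1000 = 2.923 L/h
R₀ = 2.923 × 14.2 = 41.51 mg/h

41.5 mg/h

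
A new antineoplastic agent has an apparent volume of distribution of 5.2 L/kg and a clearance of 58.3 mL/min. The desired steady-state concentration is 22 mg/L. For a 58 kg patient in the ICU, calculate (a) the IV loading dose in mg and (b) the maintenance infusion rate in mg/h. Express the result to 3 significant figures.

(a) 6640 mg; (b) 77.0 mg/h

Total Vd = 5.2 × 58 = 301.6 L
LD = Vd · C_target = 301.6 × 22 = 6635 mg
Convert clearance: 58.3 mL/min × 60 min/h ÷ 1000 mL/L = 3.498 L/h
Maintenance: replace elimination → rate = CL × Css = 3.498 × 22 = 76.96 mg/h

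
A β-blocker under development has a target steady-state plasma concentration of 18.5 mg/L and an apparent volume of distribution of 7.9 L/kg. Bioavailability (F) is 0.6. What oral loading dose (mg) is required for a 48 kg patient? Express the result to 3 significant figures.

11700 mg

Total Vd = 7.9 × 48 = 379.2 L
LD = Vd × C / F = 379.2 × 18.50 / 0.6 = 11690 mg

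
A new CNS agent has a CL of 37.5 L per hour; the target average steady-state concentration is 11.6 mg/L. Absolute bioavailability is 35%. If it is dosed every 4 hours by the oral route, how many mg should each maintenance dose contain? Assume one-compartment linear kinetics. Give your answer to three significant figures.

D = CL × Css × τ / F = 37.50 × 11.6 × 4 / 0.35 = 4971 mg

4970 mg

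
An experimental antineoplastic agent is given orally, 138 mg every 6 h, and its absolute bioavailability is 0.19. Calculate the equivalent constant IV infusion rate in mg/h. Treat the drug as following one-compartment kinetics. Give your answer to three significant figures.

Equivalent systemic input: infusion rate = F·D/τ.
Rate = 0.19 × 138 / 6 = 4.370 mg/h

4.37 mg/h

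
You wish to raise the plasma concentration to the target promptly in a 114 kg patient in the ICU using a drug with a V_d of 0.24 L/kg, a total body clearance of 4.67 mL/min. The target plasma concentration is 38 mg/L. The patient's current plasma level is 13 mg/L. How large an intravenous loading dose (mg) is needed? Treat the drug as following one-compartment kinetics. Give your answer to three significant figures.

684 mg

Total Vd = 0.24 × 114 = 27.36 L
The loading dose fills Vd to the target concentration; clearance is irrelevant here.
Concentration deficit ΔC = 38 − 13 = 25.00 mg/L
LD = Vd × ΔC = 27.36 × 25.00 = 684.0 mg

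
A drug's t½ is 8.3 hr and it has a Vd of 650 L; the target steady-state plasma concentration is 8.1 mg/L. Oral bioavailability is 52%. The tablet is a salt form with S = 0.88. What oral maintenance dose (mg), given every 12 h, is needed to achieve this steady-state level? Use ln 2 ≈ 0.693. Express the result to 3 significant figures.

CL = ln 2 · Vd / t½ = 0.693 × 650.0 / 8.3 = 54.27 L/h
D = CL × Css × τ / F / S = 54.27 × 8.1 × 12 / 0.52 / 0.88 = 11530 mg

11500 mg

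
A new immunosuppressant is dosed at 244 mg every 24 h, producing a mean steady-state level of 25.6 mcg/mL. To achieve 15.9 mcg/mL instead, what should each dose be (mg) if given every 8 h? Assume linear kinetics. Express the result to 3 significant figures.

For first-order elimination, Css ∝ F·D/(CL·τ); F and CL are unchanged, so Css ∝ D/τ.
D₂ = D₁ × (Css,target / Css,current) × (τ₂/τ₁) = 244 × (15.9/25.6) × (8/24) = 50.52 mg

50.5 mg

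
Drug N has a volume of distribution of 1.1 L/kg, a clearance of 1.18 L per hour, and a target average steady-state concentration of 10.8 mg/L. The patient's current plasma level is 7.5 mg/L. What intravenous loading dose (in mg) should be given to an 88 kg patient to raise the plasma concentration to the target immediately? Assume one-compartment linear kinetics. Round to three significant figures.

Vd(total) = 88 kg × 1.1 L/kg = 96.80 L
Concentration deficit ΔC = 10.8 − 7.5 = 3.300 mg/L
LD = Vd × ΔC = 96.80 × 3.300 = 319.4 mg

319 mg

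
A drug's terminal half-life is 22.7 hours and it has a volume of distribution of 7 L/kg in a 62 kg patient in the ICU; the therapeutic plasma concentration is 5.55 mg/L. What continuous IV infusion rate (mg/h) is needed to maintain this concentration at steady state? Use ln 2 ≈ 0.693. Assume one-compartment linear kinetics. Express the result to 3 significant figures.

Vd(total) = 62 kg × 7 L/kg = 434.0 L
CL = 0.693 × Vd / t½ = 0.693 × 434.0 / 22.7 = 13.25 L/h
Infusion rate = CL × Css = 13.25 × 5.55 = 73.54 mg/h

73.5 mg/h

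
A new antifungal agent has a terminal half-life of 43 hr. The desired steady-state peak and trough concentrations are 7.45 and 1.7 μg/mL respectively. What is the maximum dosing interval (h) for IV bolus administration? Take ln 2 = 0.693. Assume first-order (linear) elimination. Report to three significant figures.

91.7 h

k = 0.693 / t½ = 0.693 / 43 = 0.01612 h⁻¹
Between IV bolus doses, concentration decays as C = C₀·e^(−kτ), so C_peak/C_trough = e^(kτ).
τ_max = ln(C_peak/C_trough) / k = ln(7.45/1.7) / 0.01612 = 1.478 / 0.01612 = 91.69 h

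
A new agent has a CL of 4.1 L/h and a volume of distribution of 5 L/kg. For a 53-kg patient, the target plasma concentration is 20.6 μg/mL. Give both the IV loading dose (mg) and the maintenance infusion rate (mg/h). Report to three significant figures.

(a) 5460 mg; (b) 84.5 mg/h

Vd(total) = 53 kg × 5 L/kg = 265.0 L
Loading: fill Vd to C_target → 265.0 L × 20.6 mg/L = 5459 mg
Maintenance: replace elimination → rate = CL × Css = 4.100 × 20.6 = 84.46 mg/h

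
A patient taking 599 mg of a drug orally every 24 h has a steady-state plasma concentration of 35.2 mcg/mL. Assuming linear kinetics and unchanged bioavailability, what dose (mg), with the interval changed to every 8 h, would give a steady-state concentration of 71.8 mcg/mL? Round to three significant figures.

With linear kinetics, Css is proportional to dose rate (D/τ) at fixed clearance.
D₂ = D₁ × (Css,target / Css,current) × (τ₂/τ₁) = 599 × (71.8/35.2) × (8/24) = 407.3 mg

407 mg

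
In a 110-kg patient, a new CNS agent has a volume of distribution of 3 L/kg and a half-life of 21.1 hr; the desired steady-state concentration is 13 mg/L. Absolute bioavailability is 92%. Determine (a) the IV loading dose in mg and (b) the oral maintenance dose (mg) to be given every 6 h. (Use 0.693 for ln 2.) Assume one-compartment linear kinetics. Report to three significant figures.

Total Vd = 3 × 110 = 330.0 L
LD = Vd × C = 330.0 × 13 = 4290 mg
CL = 0.693 × Vd / t½ = 0.693 × 330.0 / 21.1 = 10.84 L/h
D = CL × Css × τ / F = 10.84 × 13 × 6 / 0.92 = 919.0 mg

(a) 4290 mg; (b) 919 mg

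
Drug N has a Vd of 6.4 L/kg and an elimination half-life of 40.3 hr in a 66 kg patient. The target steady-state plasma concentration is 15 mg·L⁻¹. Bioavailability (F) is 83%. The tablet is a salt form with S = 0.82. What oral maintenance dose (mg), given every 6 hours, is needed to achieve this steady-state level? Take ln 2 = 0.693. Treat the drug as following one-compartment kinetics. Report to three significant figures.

961 mg

Vd = 6.4 L/kg × 66 kg = 422.4 L
k = 0.693/40.3 = 0.01720 h⁻¹, so CL = k·Vd = 0.01720 × 422.4 = 7.265 L/h
D = CL × Css × τ / F / S = 7.265 × 15 × 6 / 0.83 / 0.82 = 960.7 mg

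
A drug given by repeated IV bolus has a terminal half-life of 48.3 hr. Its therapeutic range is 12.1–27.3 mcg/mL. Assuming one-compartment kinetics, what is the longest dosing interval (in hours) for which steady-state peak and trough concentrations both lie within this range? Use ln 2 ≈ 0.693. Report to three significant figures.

56.7 h

k = 0.693 / t½ = 0.693 / 48.3 = 0.01435 h⁻¹
Between IV bolus doses, concentration decays as C = C₀·e^(−kτ), so C_peak/C_trough = e^(kτ).
τ_max = ln(C_peak/C_trough) / k = ln(27.3/12.1) / 0.01435 = 0.8137 / 0.01435 = 56.70 h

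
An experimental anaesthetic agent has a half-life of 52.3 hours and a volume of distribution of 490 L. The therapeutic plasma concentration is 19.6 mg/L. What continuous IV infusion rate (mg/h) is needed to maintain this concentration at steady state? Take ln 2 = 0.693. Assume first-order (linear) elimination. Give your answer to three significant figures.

127 mg/h

CL = ln 2 · Vd / t½ = 0.693 × 490.0 / 52.3 = 6.493 L/h
Infusion rate = CL × Css = 6.493 × 19.6 = 127.3 mg/h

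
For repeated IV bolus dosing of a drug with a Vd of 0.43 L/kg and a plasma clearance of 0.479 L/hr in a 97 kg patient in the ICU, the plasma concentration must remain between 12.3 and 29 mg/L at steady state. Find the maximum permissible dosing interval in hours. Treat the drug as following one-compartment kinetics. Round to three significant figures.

74.7 h

Total Vd = 0.43 × 97 = 41.71 L
k = CL / Vd = 0.4790 / 41.71 = 0.01148 h⁻¹
Between IV bolus doses, concentration decays as C = C₀·e^(−kτ), so C_peak/C_trough = e^(kτ).
τ_max = ln(C_peak/C_trough) / k = ln(29/12.3) / 0.01148 = 0.8577 / 0.01148 = 74.71 h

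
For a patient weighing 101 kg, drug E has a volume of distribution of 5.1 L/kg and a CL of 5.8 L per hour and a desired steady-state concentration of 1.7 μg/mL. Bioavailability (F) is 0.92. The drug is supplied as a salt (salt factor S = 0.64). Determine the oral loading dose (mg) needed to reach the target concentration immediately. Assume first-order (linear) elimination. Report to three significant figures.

1490 mg

Vd = 5.1 L/kg × 101 kg = 515.1 L
LD = Vd × C / F / S = 515.1 × 1.700 / 0.92 / 0.64 = 1487 mg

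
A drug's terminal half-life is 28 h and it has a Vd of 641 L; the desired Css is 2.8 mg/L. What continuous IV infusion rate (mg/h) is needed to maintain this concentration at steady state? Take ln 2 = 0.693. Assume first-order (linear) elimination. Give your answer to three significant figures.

k = 0.693/28 = 0.02475 h⁻¹, so CL = k·Vd = 0.02475 × 641.0 = 15.86 L/h
Infusion rate = CL × Css = 15.86 × 2.8 = 44.41 mg/h

44.4 mg/h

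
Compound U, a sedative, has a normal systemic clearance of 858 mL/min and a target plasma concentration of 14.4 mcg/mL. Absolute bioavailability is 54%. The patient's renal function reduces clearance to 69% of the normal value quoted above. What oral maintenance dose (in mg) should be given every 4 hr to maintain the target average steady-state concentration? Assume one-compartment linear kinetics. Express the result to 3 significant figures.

CL = 858 mL/min = 858 × 0.06 = 51.48 L/h
Patient clearance = 0.69 × 51.48 = 35.52 L/h
D = CL × Css × τ / F = 35.52 × 14.4 × 4 / 0.54 = 3789 mg

3790 mg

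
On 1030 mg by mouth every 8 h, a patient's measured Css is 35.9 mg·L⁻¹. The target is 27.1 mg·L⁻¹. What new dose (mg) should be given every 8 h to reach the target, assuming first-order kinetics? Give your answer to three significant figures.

778 mg

For first-order elimination, Css ∝ F·D/(CL·τ); F and CL are unchanged, so Css ∝ D/τ.
D₂ = D₁ × (Css,target / Css,current) = 1030 × 27.1/35.9 = 777.5 mg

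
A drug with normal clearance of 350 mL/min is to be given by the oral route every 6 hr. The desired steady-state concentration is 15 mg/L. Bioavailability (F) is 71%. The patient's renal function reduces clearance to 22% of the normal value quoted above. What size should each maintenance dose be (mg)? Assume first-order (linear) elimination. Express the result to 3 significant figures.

586 mg

CL = 350 mL/min = 350 × 0.06 = 21.00 L/h
Patient clearance = 0.22 × 21.00 = 4.620 L/h
D = CL × Css × τ / F = 4.620 × 15 × 6 / 0.71 = 585.6 mg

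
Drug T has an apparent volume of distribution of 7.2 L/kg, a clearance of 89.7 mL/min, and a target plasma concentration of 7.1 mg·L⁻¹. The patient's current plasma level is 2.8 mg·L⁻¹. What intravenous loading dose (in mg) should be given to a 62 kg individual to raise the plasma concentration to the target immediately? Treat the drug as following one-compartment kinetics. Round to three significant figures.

1920 mg

Total Vd = 7.2 × 62 = 446.4 L
The loading dose fills Vd to the target concentration; clearance is irrelevant here.
Concentration deficit ΔC = 7.1 − 2.8 = 4.300 mg/L
LD = Vd × ΔC = 446.4 × 4.300 = 1920 mg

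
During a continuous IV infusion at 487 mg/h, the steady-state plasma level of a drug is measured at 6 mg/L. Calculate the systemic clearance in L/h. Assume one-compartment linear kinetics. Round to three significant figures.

81.2 L/h

At steady state, infusion rate = CL × Css, so CL = rate / Css.
CL = 487 / 6 = 81.17 L/h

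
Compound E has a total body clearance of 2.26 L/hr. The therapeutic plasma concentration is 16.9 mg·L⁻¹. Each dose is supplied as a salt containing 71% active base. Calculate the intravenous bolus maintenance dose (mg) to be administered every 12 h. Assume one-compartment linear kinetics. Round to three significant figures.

646 mg

At steady state, dose per interval replaces the amount cleared in that interval: S·D/τ = CL·Css.
D = CL × Css × τ / S = 2.260 × 16.9 × 12 / 0.71 = 645.5 mg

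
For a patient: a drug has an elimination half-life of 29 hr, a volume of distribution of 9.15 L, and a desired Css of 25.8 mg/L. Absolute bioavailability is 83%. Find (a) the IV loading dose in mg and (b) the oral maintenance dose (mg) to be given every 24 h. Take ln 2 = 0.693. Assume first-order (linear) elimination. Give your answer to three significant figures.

(a) 236 mg; (b) 163 mg

LD = Vd × C = 9.150 × 25.8 = 236.1 mg
CL = 0.693 × Vd / t½ = 0.693 × 9.150 / 29 = 0.2187 L/h
D = CL × Css × τ / F = 0.2187 × 25.8 × 24 / 0.83 = 163.2 mg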